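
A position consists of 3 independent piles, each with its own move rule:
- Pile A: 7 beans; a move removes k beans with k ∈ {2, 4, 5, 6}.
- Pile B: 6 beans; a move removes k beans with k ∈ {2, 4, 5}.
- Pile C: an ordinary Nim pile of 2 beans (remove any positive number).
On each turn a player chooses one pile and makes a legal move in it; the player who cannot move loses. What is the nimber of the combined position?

2

Build the Grundy sequence for pile A with g(k) = mex{g(k−s) : s ∈ {2, 4, 5, 6}, s ≤ k}:
g(0) = mex{} = 0
g(1) = mex{} = 0
g(2) = mex{0} = 1
g(3) = mex{0} = 1
g(4) = mex{0,1} = 2
g(5) = mex{0,1} = 2
g(6) = mex{0,1,2} = 3
g(7) = mex{0,1,2} = 3
So g(7) = 3.
For pile B, compute g(0), g(1), … with moves {2, 4, 5}:
g(0) = mex{} = 0
g(1) = mex{} = 0
g(2) = mex{0} = 1
g(3) = mex{0} = 1
g(4) = mex{0,1} = 2
g(5) = mex{0,1} = 2
g(6) = mex{0,1,2} = 3
So g(6) = 3.
Pile C is a plain Nim pile of size 2, so its Grundy value is 2.
The value of a disjunctive sum is the nim-sum of the parts.
Combined value = 3 ⊕ 3 ⊕ 2 = 2.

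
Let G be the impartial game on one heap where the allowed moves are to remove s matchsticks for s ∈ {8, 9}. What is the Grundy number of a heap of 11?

Compute g(0), g(1), … for moves {8, 9}:
k:     0  1  2  3  4  5  6  7  8  9 10 11
g(k):  0  0  0  0  0  0  0  0  1  1  1  1
So g(11) = 1.

1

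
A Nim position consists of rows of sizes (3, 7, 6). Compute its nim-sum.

2

In binary:
  011  (3)
  111  (7)
  110  (6)
  ---
  010  (2)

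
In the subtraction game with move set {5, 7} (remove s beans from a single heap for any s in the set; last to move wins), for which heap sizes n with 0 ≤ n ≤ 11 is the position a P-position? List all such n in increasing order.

0, 1, 2, 3, 4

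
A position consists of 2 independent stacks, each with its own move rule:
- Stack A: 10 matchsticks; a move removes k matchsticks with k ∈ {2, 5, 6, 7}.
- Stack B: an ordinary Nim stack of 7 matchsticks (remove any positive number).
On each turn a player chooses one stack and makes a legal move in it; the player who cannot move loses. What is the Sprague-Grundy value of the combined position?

Build the Grundy sequence for stack A with g(k) = mex{g(k−s) : s ∈ {2, 5, 6, 7}, s ≤ k}:
k:     0  1  2  3  4  5  6  7  8  9 10
g(k):  0  0  1  1  0  2  1  3  2  2  3
So g(10) = 3.
Stack B is a plain Nim stack of size 7, so its Grundy value is 7.
The value of a disjunctive sum is the nim-sum of the parts.
Combined value = 3 XOR 7 = 4.

4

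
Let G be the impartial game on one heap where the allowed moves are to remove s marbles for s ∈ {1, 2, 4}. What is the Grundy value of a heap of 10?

Build the Grundy sequence with g(k) = mex{g(k−s) : s ∈ {1, 2, 4}, s ≤ k}:
g(0) = mex{} = 0
g(1) = mex{0} = 1
g(2) = mex{0,1} = 2
g(3) = mex{1,2} = 0
g(4) = mex{0,2} = 1
g(5) = mex{0,1} = 2
g(6) = mex{1,2} = 0
g(7) = mex{0,2} = 1
g(8) = mex{0,1} = 2
g(9) = mex{1,2} = 0
g(10) = mex{0,2} = 1
So g(10) = 1.

1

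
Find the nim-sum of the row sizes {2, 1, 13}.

14

Nim-sum: 2 XOR 1 XOR 13 = 14.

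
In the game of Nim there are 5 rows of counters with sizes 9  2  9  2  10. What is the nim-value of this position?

Nim-sum: 9 XOR 2 XOR 9 XOR 2 XOR 10 = 10.

10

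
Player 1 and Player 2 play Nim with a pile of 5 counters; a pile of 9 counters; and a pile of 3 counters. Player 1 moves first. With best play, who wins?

Player 1 wins

Compute the nim-sum pairwise:
5 XOR 9 = 12
12 XOR 3 = 15
The nim-sum is 15 ≠ 0, so this is an N-position: the player to move can win; Player 1 has a winning move.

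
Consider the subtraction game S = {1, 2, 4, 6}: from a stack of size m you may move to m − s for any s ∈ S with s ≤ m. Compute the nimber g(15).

Grundy values for subtraction set {1, 2, 4, 6}:
k:     0  1  2  3  4  5  6  7  8  9 10 11 12 13 14 15
g(k):  0  1  2  0  1  2  3  4  0  1  2  0  1  2  3  4
So g(15) = 4.

4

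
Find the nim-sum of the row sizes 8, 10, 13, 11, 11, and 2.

Compute the nim-sum pairwise:
8 XOR 10 = 2
2 XOR 13 = 15
15 XOR 11 = 4
4 XOR 11 = 15
15 XOR 2 = 13

13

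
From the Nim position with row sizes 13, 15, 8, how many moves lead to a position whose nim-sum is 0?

Write each in binary and XOR column by column:
  1101  (13)
  1111  (15)
  1000  (8)
  ----
  1010  (10)
The overall nim-sum is X = 10. A row of size p has a winning move iff p XOR X < p (reduce it to p XOR X).
  13: 13 XOR 10 = 7 < 13 — winning move (to 7).
  15: 15 XOR 10 = 5 < 15 — winning move (to 5).
  8: 8 XOR 10 = 2 < 8 — winning move (to 2).
That gives 3 winning moves.

3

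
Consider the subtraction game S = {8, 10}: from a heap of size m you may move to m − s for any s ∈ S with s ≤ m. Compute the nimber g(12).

1

Compute g(0), g(1), … for moves {8, 10}:
g(0) = mex{} = 0
g(1) = mex{} = 0
g(2) = mex{} = 0
g(3) = mex{} = 0
g(4) = mex{} = 0
g(5) = mex{} = 0
g(6) = mex{} = 0
g(7) = mex{} = 0
g(8) = mex{0} = 1
g(9) = mex{0} = 1
g(10) = mex{0} = 1
g(11) = mex{0} = 1
g(12) = mex{0} = 1
So g(12) = 1.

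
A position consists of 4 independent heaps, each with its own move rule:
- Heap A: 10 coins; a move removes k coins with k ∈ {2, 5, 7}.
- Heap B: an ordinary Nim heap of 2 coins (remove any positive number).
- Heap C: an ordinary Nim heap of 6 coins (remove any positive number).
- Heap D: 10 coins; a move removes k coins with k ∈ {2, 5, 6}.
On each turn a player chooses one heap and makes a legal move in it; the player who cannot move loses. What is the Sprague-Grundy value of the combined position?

5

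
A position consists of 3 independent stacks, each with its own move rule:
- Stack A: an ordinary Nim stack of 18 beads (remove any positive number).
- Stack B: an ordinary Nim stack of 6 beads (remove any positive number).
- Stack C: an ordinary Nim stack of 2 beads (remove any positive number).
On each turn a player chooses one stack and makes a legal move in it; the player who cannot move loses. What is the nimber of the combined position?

Stack A is a plain Nim stack of size 18, so its Grundy value is 18.
Stack B is a plain Nim stack of size 6, so its Grundy value is 6.
Stack C is a plain Nim stack of size 2, so its Grundy value is 2.
The value of a disjunctive sum is the nim-sum of the parts.
Combined value = 18 ⊕ 6 ⊕ 2 = 22.

22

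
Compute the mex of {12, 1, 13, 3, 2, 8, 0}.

The values 0, 1, 2, 3 are all present; 4 is the first non-negative integer missing from the set.

4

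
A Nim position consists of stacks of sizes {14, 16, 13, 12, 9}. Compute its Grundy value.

22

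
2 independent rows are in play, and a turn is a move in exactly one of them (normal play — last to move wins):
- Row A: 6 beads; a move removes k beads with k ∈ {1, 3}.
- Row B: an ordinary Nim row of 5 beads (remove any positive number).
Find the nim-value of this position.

Build the Grundy sequence for row A with g(k) = mex{g(k−s) : s ∈ {1, 3}, s ≤ k}:
k:     0  1  2  3  4  5  6
g(k):  0  1  0  1  0  1  0
So g(6) = 0.
Row B is a plain Nim row of size 5, so its Grundy value is 5.
By the Sprague-Grundy theorem, the Grundy value of a sum of independent games is the XOR of the component values.
Combined value = 0 ⊕ 5 = 5.

5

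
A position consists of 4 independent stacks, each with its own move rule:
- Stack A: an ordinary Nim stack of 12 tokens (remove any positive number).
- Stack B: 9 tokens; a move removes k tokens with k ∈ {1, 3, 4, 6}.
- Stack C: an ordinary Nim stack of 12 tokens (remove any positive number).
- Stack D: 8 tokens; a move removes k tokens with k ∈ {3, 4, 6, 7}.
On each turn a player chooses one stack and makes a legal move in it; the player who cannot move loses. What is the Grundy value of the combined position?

2

Stack A is a plain Nim stack of size 12, so its Grundy value is 12.
Grundy values for stack B (subtraction set {1, 3, 4, 6}):
g(0) = mex{} = 0
g(1) = mex{0} = 1
g(2) = mex{1} = 0
g(3) = mex{0} = 1
g(4) = mex{0,1} = 2
g(5) = mex{0,1,2} = 3
g(6) = mex{0,1,3} = 2
g(7) = mex{1,2} = 0
g(8) = mex{0,2,3} = 1
g(9) = mex{1,2,3} = 0
So g(9) = 0.
Stack C is a plain Nim stack of size 12, so its Grundy value is 12.
Grundy values for stack D (subtraction set {3, 4, 6, 7}):
k:     0  1  2  3  4  5  6  7  8
g(k):  0  0  0  1  1  1  2  2  2
So g(8) = 2.
By the Sprague-Grundy theorem, the Grundy value of a sum of independent games is the XOR of the component values.
Combined value = 12 XOR 0 XOR 12 XOR 2 = 2.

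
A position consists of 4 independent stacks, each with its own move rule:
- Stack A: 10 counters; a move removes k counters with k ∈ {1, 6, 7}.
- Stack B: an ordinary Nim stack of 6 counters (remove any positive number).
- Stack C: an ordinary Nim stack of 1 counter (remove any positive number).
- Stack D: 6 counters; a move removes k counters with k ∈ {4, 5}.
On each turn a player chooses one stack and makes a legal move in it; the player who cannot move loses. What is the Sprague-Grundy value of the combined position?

4

Grundy values for stack A (subtraction set {1, 6, 7}):
g(0) = mex{} = 0
g(1) = mex{0} = 1
g(2) = mex{1} = 0
g(3) = mex{0} = 1
g(4) = mex{1} = 0
g(5) = mex{0} = 1
g(6) = mex{0,1} = 2
g(7) = mex{0,1,2} = 3
g(8) = mex{0,1,3} = 2
g(9) = mex{0,1,2} = 3
g(10) = mex{0,1,3} = 2
So g(10) = 2.
Stack B is a plain Nim stack of size 6, so its Grundy value is 6.
Stack C is a plain Nim stack of size 1, so its Grundy value is 1.
For stack D, compute g(0), g(1), … with moves {4, 5}:
g(0) = mex{} = 0
g(1) = mex{} = 0
g(2) = mex{} = 0
g(3) = mex{} = 0
g(4) = mex{0} = 1
g(5) = mex{0} = 1
g(6) = mex{0} = 1
So g(6) = 1.
By the Sprague-Grundy theorem, the Grundy value of a sum of independent games is the XOR of the component values.
Combined value = 2 XOR 6 XOR 1 XOR 1 = 4.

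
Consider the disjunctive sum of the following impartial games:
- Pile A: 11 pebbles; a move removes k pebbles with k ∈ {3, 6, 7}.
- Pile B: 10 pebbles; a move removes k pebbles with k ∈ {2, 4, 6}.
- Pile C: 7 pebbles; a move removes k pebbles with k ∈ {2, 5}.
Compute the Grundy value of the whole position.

1

Grundy values for pile A (subtraction set {3, 6, 7}):
g(0) = mex{} = 0
g(1) = mex{} = 0
g(2) = mex{} = 0
g(3) = mex{0} = 1
g(4) = mex{0} = 1
g(5) = mex{0} = 1
g(6) = mex{0,1} = 2
g(7) = mex{0,1} = 2
g(8) = mex{0,1} = 2
g(9) = mex{0,1,2} = 3
g(10) = mex{1,2} = 0
g(11) = mex{1,2} = 0
So g(11) = 0.
Grundy values for pile B (subtraction set {2, 4, 6}):
k:     0  1  2  3  4  5  6  7  8  9 10
g(k):  0  0  1  1  2  2  3  3  0  0  1
So g(10) = 1.
Grundy values for pile C (subtraction set {2, 5}):
g(0) = mex{} = 0
g(1) = mex{} = 0
g(2) = mex{0} = 1
g(3) = mex{0} = 1
g(4) = mex{1} = 0
g(5) = mex{0,1} = 2
g(6) = mex{0} = 1
g(7) = mex{1,2} = 0
So g(7) = 0.
The value of a disjunctive sum is the nim-sum of the parts.
Combined value = 0 ⊕ 1 ⊕ 0 = 1.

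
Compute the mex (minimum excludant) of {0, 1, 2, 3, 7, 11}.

The values 0, 1, 2, 3 are all present; 4 is the first non-negative integer missing from the set.

4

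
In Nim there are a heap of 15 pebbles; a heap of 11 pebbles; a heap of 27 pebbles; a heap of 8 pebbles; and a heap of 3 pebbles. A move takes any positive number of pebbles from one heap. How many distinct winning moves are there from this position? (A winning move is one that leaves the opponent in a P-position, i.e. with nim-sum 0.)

1

Compute the nim-sum pairwise:
15 XOR 11 = 4
4 XOR 27 = 31
31 XOR 8 = 23
23 XOR 3 = 20
The overall nim-sum is X = 20. A heap of size p has a winning move iff p XOR X < p (reduce it to p XOR X).
  15: 15 XOR 20 = 27 ≥ 15 — no move.
  11: 11 XOR 20 = 31 ≥ 11 — no move.
  27: 27 XOR 20 = 15 < 27 — winning move (to 15).
  8: 8 XOR 20 = 28 ≥ 8 — no move.
  3: 3 XOR 20 = 23 ≥ 3 — no move.
That gives 1 winning move.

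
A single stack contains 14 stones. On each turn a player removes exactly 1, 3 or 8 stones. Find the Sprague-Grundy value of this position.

Build the Grundy sequence with g(k) = mex{g(k−s) : s ∈ {1, 3, 8}, s ≤ k}:
k:     0  1  2  3  4  5  6  7  8  9 10 11 12 13 14
g(k):  0  1  0  1  0  1  0  1  2  3  2  0  1  0  1
So g(14) = 1.

1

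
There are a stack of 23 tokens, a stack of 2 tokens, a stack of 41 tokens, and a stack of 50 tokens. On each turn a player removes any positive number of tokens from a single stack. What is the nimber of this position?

In binary:
  010111  (23)
  000010  (2)
  101001  (41)
  110010  (50)
  ------
  001110  (14)

14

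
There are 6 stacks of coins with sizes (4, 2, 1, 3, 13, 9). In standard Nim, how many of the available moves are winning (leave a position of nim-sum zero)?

In binary:
  0100  (4)
  0010  (2)
  0001  (1)
  0011  (3)
  1101  (13)
  1001  (9)
  ----
  0000  (0)
The nim-sum is already 0, so every move leaves a nonzero nim-sum — there are no winning moves.

0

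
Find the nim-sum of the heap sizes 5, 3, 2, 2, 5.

Compute the nim-sum pairwise:
5 ⊕ 3 = 6
6 ⊕ 2 = 4
4 ⊕ 2 = 6
6 ⊕ 5 = 3

3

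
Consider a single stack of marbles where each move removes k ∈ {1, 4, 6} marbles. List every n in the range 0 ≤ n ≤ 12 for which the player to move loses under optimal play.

0, 2, 5, 7, 10, 12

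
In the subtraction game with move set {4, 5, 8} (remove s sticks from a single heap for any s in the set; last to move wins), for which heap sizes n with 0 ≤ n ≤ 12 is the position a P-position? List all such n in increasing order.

Grundy values for subtraction set {4, 5, 8}:
k:     0  1  2  3  4  5  6  7  8  9 10 11 12
g(k):  0  0  0  0  1  1  1  1  2  2  2  2  0
The P-positions (g = 0) in 0..12 are 0, 1, 2, 3, 12.

0, 1, 2, 3, 12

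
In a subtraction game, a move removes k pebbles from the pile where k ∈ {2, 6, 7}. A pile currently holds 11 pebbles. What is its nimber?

Build the Grundy sequence with g(k) = mex{g(k−s) : s ∈ {2, 6, 7}, s ≤ k}:
k:     0  1  2  3  4  5  6  7  8  9 10 11
g(k):  0  0  1  1  0  0  1  1  2  0  3  1
So g(11) = 1.

1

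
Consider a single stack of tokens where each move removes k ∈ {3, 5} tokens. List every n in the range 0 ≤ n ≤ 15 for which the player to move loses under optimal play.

Compute g(0), g(1), … for moves {3, 5}:
k:     0  1  2  3  4  5  6  7  8  9 10 11 12 13 14 15
g(k):  0  0  0  1  1  1  2  2  0  0  0  1  1  1  2  2
The P-positions (g = 0) in 0..15 are 0, 1, 2, 8, 9, 10.

0, 1, 2, 8, 9, 10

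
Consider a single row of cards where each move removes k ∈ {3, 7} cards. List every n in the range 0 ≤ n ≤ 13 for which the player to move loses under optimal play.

0, 1, 2, 6, 10, 11, 12

Compute g(0), g(1), … for moves {3, 7}:
k:     0  1  2  3  4  5  6  7  8  9 10 11 12 13
g(k):  0  0  0  1  1  1  0  2  2  1  0  0  0  1
The P-positions (g = 0) in 0..13 are 0, 1, 2, 6, 10, 11, 12.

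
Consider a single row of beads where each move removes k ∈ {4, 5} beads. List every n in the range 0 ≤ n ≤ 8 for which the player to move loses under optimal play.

Compute g(0), g(1), … for moves {4, 5}:
k:     0  1  2  3  4  5  6  7  8
g(k):  0  0  0  0  1  1  1  1  2
The P-positions (g = 0) in 0..8 are 0, 1, 2, 3.

0, 1, 2, 3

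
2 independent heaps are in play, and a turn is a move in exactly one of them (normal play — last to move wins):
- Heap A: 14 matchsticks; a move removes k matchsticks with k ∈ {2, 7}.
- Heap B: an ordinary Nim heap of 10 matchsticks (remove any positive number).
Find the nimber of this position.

10

Build the Grundy sequence for heap A with g(k) = mex{g(k−s) : s ∈ {2, 7}, s ≤ k}:
g(0) = mex{} = 0
g(1) = mex{} = 0
g(2) = mex{0} = 1
g(3) = mex{0} = 1
g(4) = mex{1} = 0
g(5) = mex{1} = 0
g(6) = mex{0} = 1
g(7) = mex{0} = 1
g(8) = mex{0,1} = 2
g(9) = mex{1} = 0
g(10) = mex{1,2} = 0
g(11) = mex{0} = 1
g(12) = mex{0} = 1
g(13) = mex{1} = 0
g(14) = mex{1} = 0
So g(14) = 0.
Heap B is a plain Nim heap of size 10, so its Grundy value is 10.
The value of a disjunctive sum is the nim-sum of the parts.
Combined value = 0 XOR 10 = 10.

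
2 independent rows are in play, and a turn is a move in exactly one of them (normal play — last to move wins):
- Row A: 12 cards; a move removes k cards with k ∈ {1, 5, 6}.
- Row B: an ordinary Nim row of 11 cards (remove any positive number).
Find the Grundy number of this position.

Build the Grundy sequence for row A with g(k) = mex{g(k−s) : s ∈ {1, 5, 6}, s ≤ k}:
g(0) = mex{} = 0
g(1) = mex{0} = 1
g(2) = mex{1} = 0
g(3) = mex{0} = 1
g(4) = mex{1} = 0
g(5) = mex{0} = 1
g(6) = mex{0,1} = 2
g(7) = mex{0,1,2} = 3
g(8) = mex{0,1,3} = 2
g(9) = mex{0,1,2} = 3
g(10) = mex{0,1,3} = 2
g(11) = mex{1,2} = 0
g(12) = mex{0,2,3} = 1
So g(12) = 1.
Row B is a plain Nim row of size 11, so its Grundy value is 11.
By the Sprague-Grundy theorem, the Grundy value of a sum of independent games is the XOR of the component values.
Combined value = 1 ⊕ 11 = 10.

10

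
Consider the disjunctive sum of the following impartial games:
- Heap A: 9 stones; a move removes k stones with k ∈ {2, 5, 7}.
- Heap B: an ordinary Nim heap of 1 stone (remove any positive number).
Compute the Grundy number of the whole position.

Build the Grundy sequence for heap A with g(k) = mex{g(k−s) : s ∈ {2, 5, 7}, s ≤ k}:
g(0) = mex{} = 0
g(1) = mex{} = 0
g(2) = mex{0} = 1
g(3) = mex{0} = 1
g(4) = mex{1} = 0
g(5) = mex{0,1} = 2
g(6) = mex{0} = 1
g(7) = mex{0,1,2} = 3
g(8) = mex{0,1} = 2
g(9) = mex{0,1,3} = 2
So g(9) = 2.
Heap B is a plain Nim heap of size 1, so its Grundy value is 1.
By the Sprague-Grundy theorem, the Grundy value of a sum of independent games is the XOR of the component values.
Combined value = 2 XOR 1 = 3.

3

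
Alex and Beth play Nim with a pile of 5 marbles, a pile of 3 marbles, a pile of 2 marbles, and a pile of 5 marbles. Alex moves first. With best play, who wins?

Alex wins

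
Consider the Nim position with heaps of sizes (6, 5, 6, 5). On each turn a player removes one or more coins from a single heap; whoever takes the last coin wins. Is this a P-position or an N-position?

Nim-sum: 6 ⊕ 5 ⊕ 6 ⊕ 5 = 0.
The nim-sum is 0, so this is a P-position: the player to move is in a losing position under optimal play.

P-position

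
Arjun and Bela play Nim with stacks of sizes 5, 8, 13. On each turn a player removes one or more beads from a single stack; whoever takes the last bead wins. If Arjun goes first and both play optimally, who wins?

Bela wins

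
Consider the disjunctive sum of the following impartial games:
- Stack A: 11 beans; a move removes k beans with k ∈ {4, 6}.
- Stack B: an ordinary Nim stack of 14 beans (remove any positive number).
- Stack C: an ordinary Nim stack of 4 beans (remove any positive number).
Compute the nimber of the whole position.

10

Build the Grundy sequence for stack A with g(k) = mex{g(k−s) : s ∈ {4, 6}, s ≤ k}:
g(0) = mex{} = 0
g(1) = mex{} = 0
g(2) = mex{} = 0
g(3) = mex{} = 0
g(4) = mex{0} = 1
g(5) = mex{0} = 1
g(6) = mex{0} = 1
g(7) = mex{0} = 1
g(8) = mex{0,1} = 2
g(9) = mex{0,1} = 2
g(10) = mex{1} = 0
g(11) = mex{1} = 0
So g(11) = 0.
Stack B is a plain Nim stack of size 14, so its Grundy value is 14.
Stack C is a plain Nim stack of size 4, so its Grundy value is 4.
The value of a disjunctive sum is the nim-sum of the parts.
Combined value = 0 XOR 14 XOR 4 = 10.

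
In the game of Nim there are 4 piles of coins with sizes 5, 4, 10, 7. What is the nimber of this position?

12

Compute the nim-sum pairwise:
5 ^ 4 = 1
1 ^ 10 = 11
11 ^ 7 = 12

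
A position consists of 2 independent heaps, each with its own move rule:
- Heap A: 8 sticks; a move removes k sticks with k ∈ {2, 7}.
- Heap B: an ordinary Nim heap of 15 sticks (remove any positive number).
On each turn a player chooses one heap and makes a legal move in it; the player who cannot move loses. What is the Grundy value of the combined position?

For heap A, compute g(0), g(1), … with moves {2, 7}:
k:     0  1  2  3  4  5  6  7  8
g(k):  0  0  1  1  0  0  1  1  2
So g(8) = 2.
Heap B is a plain Nim heap of size 15, so its Grundy value is 15.
By the Sprague-Grundy theorem, the Grundy value of a sum of independent games is the XOR of the component values.
Combined value = 2 XOR 15 = 13.

13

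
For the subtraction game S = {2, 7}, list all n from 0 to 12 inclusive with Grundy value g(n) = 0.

0, 1, 4, 5, 9, 10

Build the Grundy sequence with g(k) = mex{g(k−s) : s ∈ {2, 7}, s ≤ k}:
k:     0  1  2  3  4  5  6  7  8  9 10 11 12
g(k):  0  0  1  1  0  0  1  1  2  0  0  1  1
The P-positions (g = 0) in 0..12 are 0, 1, 4, 5, 9, 10.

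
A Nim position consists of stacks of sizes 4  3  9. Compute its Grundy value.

Compute the nim-sum pairwise:
4 ⊕ 3 = 7
7 ⊕ 9 = 14

14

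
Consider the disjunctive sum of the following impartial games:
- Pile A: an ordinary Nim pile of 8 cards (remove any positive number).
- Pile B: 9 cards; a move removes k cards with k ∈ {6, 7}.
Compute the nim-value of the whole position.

9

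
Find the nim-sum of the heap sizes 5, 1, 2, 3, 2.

7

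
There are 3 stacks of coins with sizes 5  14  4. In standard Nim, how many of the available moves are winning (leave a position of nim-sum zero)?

1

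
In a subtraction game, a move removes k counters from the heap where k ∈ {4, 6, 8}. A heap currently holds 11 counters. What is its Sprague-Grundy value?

2

Compute g(0), g(1), … for moves {4, 6, 8}:
k:     0  1  2  3  4  5  6  7  8  9 10 11
g(k):  0  0  0  0  1  1  1  1  2  2  2  2
So g(11) = 2.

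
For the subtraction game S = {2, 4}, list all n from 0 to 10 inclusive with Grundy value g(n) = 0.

0, 1, 6, 7

Compute g(0), g(1), … for moves {2, 4}:
g(0) = mex{} = 0
g(1) = mex{} = 0
g(2) = mex{0} = 1
g(3) = mex{0} = 1
g(4) = mex{0,1} = 2
g(5) = mex{0,1} = 2
g(6) = mex{1,2} = 0
g(7) = mex{1,2} = 0
g(8) = mex{0,2} = 1
g(9) = mex{0,2} = 1
g(10) = mex{0,1} = 2
The P-positions (g = 0) in 0..10 are 0, 1, 6, 7.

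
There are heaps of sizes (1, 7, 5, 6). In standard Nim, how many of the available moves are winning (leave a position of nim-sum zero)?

3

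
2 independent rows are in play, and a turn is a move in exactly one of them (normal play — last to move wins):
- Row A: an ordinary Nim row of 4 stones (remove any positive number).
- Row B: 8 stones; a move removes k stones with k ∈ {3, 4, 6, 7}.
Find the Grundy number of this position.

Row A is a plain Nim row of size 4, so its Grundy value is 4.
Build the Grundy sequence for row B with g(k) = mex{g(k−s) : s ∈ {3, 4, 6, 7}, s ≤ k}:
g(0) = mex{} = 0
g(1) = mex{} = 0
g(2) = mex{} = 0
g(3) = mex{0} = 1
g(4) = mex{0} = 1
g(5) = mex{0} = 1
g(6) = mex{0,1} = 2
g(7) = mex{0,1} = 2
g(8) = mex{0,1} = 2
So g(8) = 2.
The value of a disjunctive sum is the nim-sum of the parts.
Combined value = 4 ⊕ 2 = 6.

6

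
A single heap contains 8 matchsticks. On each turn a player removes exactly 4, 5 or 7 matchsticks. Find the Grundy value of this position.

2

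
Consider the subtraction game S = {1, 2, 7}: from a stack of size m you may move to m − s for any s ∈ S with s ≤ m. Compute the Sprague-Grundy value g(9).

0

Grundy values for subtraction set {1, 2, 7}:
g(0) = mex{} = 0
g(1) = mex{0} = 1
g(2) = mex{0,1} = 2
g(3) = mex{1,2} = 0
g(4) = mex{0,2} = 1
g(5) = mex{0,1} = 2
g(6) = mex{1,2} = 0
g(7) = mex{0,2} = 1
g(8) = mex{0,1} = 2
g(9) = mex{1,2} = 0
So g(9) = 0.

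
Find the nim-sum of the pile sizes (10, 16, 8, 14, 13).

17

In binary:
  01010  (10)
  10000  (16)
  01000  (8)
  01110  (14)
  01101  (13)
  -----
  10001  (17)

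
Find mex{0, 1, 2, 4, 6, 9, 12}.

3

The values 0, 1, 2 are all present; 3 is the first non-negative integer missing from the set.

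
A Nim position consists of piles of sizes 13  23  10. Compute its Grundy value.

Compute the nim-sum pairwise:
13 ^ 23 = 26
26 ^ 10 = 16

16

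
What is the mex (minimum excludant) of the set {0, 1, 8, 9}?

2

The values 0, 1 are all present; 2 is the first non-negative integer missing from the set.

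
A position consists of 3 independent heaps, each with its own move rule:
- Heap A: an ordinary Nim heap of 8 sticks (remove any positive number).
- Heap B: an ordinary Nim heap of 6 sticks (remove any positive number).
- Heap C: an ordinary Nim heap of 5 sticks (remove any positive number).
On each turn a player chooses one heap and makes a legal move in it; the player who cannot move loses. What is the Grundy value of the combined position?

11

Heap A is a plain Nim heap of size 8, so its Grundy value is 8.
Heap B is a plain Nim heap of size 6, so its Grundy value is 6.
Heap C is a plain Nim heap of size 5, so its Grundy value is 5.
By the Sprague-Grundy theorem, the Grundy value of a sum of independent games is the XOR of the component values.
Combined value = 8 XOR 6 XOR 5 = 11.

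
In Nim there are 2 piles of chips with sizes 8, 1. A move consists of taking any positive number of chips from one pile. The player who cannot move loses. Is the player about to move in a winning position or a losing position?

Write each in binary and XOR column by column:
  1000  (8)
  0001  (1)
  ----
  1001  (9)
The nim-sum is 9 ≠ 0, so this is an N-position: the player to move can win.

Winning position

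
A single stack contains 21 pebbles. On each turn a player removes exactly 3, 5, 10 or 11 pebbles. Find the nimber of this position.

Grundy values for subtraction set {3, 5, 10, 11}:
k:     0  1  2  3  4  5  6  7  8  9 10 11 12 13 14 15 16 17 18 19 20 21
g(k):  0  0  0  1  1  1  2  2  0  0  3  1  1  2  2  0  0  0  1  1  1  2
So g(21) = 2.

2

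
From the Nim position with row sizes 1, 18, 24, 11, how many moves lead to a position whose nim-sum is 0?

0

Compute the nim-sum pairwise:
1 ⊕ 18 = 19
19 ⊕ 24 = 11
11 ⊕ 11 = 0
The nim-sum is already 0, so every move leaves a nonzero nim-sum — there are no winning moves.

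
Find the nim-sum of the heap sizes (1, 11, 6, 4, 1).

9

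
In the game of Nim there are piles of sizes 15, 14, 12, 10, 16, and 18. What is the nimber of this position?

Nim-sum: 15 ^ 14 ^ 12 ^ 10 ^ 16 ^ 18 = 5.

5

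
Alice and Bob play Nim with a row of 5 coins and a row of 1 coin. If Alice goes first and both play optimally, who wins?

Nim-sum: 5 XOR 1 = 4.
The nim-sum is 4 ≠ 0, so this is an N-position: the player to move can win; Alice has a winning move.

Alice wins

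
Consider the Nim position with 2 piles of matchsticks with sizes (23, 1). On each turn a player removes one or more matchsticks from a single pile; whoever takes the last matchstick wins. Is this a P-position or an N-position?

Nim-sum: 23 ^ 1 = 22.
The nim-sum is 22 ≠ 0, so this is an N-position: the player to move can win.

N-position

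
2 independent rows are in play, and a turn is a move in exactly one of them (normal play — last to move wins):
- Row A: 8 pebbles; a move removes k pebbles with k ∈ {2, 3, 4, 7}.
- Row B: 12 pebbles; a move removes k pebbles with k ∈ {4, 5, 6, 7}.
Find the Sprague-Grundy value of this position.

For row A, compute g(0), g(1), … with moves {2, 3, 4, 7}:
k:     0  1  2  3  4  5  6  7  8
g(k):  0  0  1  1  2  2  0  3  1
So g(8) = 1.
Grundy values for row B (subtraction set {4, 5, 6, 7}):
k:     0  1  2  3  4  5  6  7  8  9 10 11 12
g(k):  0  0  0  0  1  1  1  1  2  2  2  0  0
So g(12) = 0.
The value of a disjunctive sum is the nim-sum of the parts.
Combined value = 1 XOR 0 = 1.

1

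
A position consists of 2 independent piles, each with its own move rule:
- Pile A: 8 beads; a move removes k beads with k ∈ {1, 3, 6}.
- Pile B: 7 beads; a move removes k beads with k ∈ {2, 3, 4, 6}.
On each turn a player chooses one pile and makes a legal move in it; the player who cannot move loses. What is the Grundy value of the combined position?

For pile A, compute g(0), g(1), … with moves {1, 3, 6}:
k:     0  1  2  3  4  5  6  7  8
g(k):  0  1  0  1  0  1  2  3  2
So g(8) = 2.
Grundy values for pile B (subtraction set {2, 3, 4, 6}):
g(0) = mex{} = 0
g(1) = mex{} = 0
g(2) = mex{0} = 1
g(3) = mex{0} = 1
g(4) = mex{0,1} = 2
g(5) = mex{0,1} = 2
g(6) = mex{0,1,2} = 3
g(7) = mex{0,1,2} = 3
So g(7) = 3.
By the Sprague-Grundy theorem, the Grundy value of a sum of independent games is the XOR of the component values.
Combined value = 2 XOR 3 = 1.

1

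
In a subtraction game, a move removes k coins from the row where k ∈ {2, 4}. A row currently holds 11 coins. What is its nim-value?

2

Grundy values for subtraction set {2, 4}:
k:     0  1  2  3  4  5  6  7  8  9 10 11
g(k):  0  0  1  1  2  2  0  0  1  1  2  2
So g(11) = 2.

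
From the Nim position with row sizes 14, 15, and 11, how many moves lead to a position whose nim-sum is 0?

Compute the nim-sum pairwise:
14 ^ 15 = 1
1 ^ 11 = 10
The overall nim-sum is X = 10. A row of size p has a winning move iff p XOR X < p (reduce it to p XOR X).
  14: 14 XOR 10 = 4 < 14 — winning move (to 4).
  15: 15 XOR 10 = 5 < 15 — winning move (to 5).
  11: 11 XOR 10 = 1 < 11 — winning move (to 1).
That gives 3 winning moves.

3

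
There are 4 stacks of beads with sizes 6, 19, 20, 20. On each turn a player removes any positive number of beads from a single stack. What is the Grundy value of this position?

21

Compute the nim-sum pairwise:
6 ^ 19 = 21
21 ^ 20 = 1
1 ^ 20 = 21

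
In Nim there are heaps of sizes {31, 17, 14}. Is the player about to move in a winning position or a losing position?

Losing position

Compute the nim-sum pairwise:
31 ^ 17 = 14
14 ^ 14 = 0
The nim-sum is 0, so this is a P-position: the player to move is in a losing position under optimal play.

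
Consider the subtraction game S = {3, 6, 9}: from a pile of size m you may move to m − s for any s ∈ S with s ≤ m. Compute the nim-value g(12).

Compute g(0), g(1), … for moves {3, 6, 9}:
g(0) = mex{} = 0
g(1) = mex{} = 0
g(2) = mex{} = 0
g(3) = mex{0} = 1
g(4) = mex{0} = 1
g(5) = mex{0} = 1
g(6) = mex{0,1} = 2
g(7) = mex{0,1} = 2
g(8) = mex{0,1} = 2
g(9) = mex{0,1,2} = 3
g(10) = mex{0,1,2} = 3
g(11) = mex{0,1,2} = 3
g(12) = mex{1,2,3} = 0
So g(12) = 0.

0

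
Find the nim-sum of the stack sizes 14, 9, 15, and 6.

Compute the nim-sum pairwise:
14 ⊕ 9 = 7
7 ⊕ 15 = 8
8 ⊕ 6 = 14

14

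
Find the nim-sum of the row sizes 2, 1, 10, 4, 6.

Compute the nim-sum pairwise:
2 ⊕ 1 = 3
3 ⊕ 10 = 9
9 ⊕ 4 = 13
13 ⊕ 6 = 11

11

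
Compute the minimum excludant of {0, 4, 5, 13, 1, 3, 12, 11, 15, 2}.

6

The values 0, 1, 2, 3, 4, 5 are all present; 6 is the first non-negative integer missing from the set.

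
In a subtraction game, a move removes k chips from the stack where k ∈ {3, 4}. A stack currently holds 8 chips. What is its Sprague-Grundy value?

Grundy values for subtraction set {3, 4}:
k:     0  1  2  3  4  5  6  7  8
g(k):  0  0  0  1  1  1  2  0  0
So g(8) = 0.

0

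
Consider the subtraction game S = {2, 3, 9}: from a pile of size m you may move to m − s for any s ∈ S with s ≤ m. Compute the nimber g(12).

0

Compute g(0), g(1), … for moves {2, 3, 9}:
g(0) = mex{} = 0
g(1) = mex{} = 0
g(2) = mex{0} = 1
g(3) = mex{0} = 1
g(4) = mex{0,1} = 2
g(5) = mex{1} = 0
g(6) = mex{1,2} = 0
g(7) = mex{0,2} = 1
g(8) = mex{0} = 1
g(9) = mex{0,1} = 2
g(10) = mex{0,1} = 2
g(11) = mex{1,2} = 0
g(12) = mex{1,2} = 0
So g(12) = 0.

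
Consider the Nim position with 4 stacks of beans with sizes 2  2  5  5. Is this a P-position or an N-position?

P-position

Nim-sum: 2 ⊕ 2 ⊕ 5 ⊕ 5 = 0.
The nim-sum is 0, so this is a P-position: the player to move is in a losing position under optimal play.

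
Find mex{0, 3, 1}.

The values 0, 1 are all present; 2 is the first non-negative integer missing from the set.

2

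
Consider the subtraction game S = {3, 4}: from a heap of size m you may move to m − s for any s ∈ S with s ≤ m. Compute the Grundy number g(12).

Compute g(0), g(1), … for moves {3, 4}:
k:     0  1  2  3  4  5  6  7  8  9 10 11 12
g(k):  0  0  0  1  1  1  2  0  0  0  1  1  1
So g(12) = 1.

1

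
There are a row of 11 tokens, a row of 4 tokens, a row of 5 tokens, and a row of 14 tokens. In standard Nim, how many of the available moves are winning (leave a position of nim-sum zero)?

In binary:
  1011  (11)
  0100  (4)
  0101  (5)
  1110  (14)
  ----
  0100  (4)
The overall nim-sum is X = 4. A row of size p has a winning move iff p XOR X < p (reduce it to p XOR X).
  11: 11 XOR 4 = 15 ≥ 11 — no move.
  4: 4 XOR 4 = 0 < 4 — winning move (to 0).
  5: 5 XOR 4 = 1 < 5 — winning move (to 1).
  14: 14 XOR 4 = 10 < 14 — winning move (to 10).
That gives 3 winning moves.

3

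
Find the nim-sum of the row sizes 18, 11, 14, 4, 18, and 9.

Bitwise XOR of the heap sizes:
  10010  (18)
  01011  (11)
  01110  (14)
  00100  (4)
  10010  (18)
  01001  (9)
  -----
  01000  (8)

8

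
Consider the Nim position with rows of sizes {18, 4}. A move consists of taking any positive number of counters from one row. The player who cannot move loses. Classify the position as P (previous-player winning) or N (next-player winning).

Nim-sum: 18 ⊕ 4 = 22.
The nim-sum is 22 ≠ 0, so this is an N-position: the player to move can win.

N-position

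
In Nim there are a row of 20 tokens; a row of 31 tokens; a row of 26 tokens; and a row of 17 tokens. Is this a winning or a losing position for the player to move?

Losing position

Compute the nim-sum pairwise:
20 XOR 31 = 11
11 XOR 26 = 17
17 XOR 17 = 0
The nim-sum is 0, so this is a P-position: the player to move is in a losing position under optimal play.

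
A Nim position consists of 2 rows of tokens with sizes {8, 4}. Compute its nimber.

Write each in binary and XOR column by column:
  1000  (8)
  0100  (4)
  ----
  1100  (12)

12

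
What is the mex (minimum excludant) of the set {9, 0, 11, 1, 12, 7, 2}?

The values 0, 1, 2 are all present; 3 is the first non-negative integer missing from the set.

3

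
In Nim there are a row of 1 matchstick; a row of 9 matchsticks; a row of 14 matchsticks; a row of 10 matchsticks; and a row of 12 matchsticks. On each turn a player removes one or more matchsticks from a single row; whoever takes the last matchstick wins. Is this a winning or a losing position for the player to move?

Bitwise XOR of the heap sizes:
  0001  (1)
  1001  (9)
  1110  (14)
  1010  (10)
  1100  (12)
  ----
  0000  (0)
The nim-sum is 0, so this is a P-position: the player to move is in a losing position under optimal play.

Losing position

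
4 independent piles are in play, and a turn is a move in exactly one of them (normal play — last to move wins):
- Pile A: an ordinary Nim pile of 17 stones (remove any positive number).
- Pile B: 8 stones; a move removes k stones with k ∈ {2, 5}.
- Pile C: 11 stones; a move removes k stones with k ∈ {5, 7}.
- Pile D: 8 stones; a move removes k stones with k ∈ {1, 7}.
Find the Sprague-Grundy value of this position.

19

Pile A is a plain Nim pile of size 17, so its Grundy value is 17.
Build the Grundy sequence for pile B with g(k) = mex{g(k−s) : s ∈ {2, 5}, s ≤ k}:
k:     0  1  2  3  4  5  6  7  8
g(k):  0  0  1  1  0  2  1  0  0
So g(8) = 0.
For pile C, compute g(0), g(1), … with moves {5, 7}:
k:     0  1  2  3  4  5  6  7  8  9 10 11
g(k):  0  0  0  0  0  1  1  1  1  1  2  2
So g(11) = 2.
Build the Grundy sequence for pile D with g(k) = mex{g(k−s) : s ∈ {1, 7}, s ≤ k}:
k:     0  1  2  3  4  5  6  7  8
g(k):  0  1  0  1  0  1  0  1  0
So g(8) = 0.
The value of a disjunctive sum is the nim-sum of the parts.
Combined value = 17 XOR 0 XOR 2 XOR 0 = 19.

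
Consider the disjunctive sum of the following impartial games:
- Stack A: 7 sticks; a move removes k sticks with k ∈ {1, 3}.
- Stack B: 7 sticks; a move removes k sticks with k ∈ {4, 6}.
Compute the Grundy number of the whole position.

0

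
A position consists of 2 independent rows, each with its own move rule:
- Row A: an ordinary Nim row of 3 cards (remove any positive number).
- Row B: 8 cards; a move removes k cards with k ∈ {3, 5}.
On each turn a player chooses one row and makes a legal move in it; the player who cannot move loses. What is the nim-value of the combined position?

Row A is a plain Nim row of size 3, so its Grundy value is 3.
For row B, compute g(0), g(1), … with moves {3, 5}:
k:     0  1  2  3  4  5  6  7  8
g(k):  0  0  0  1  1  1  2  2  0
So g(8) = 0.
The value of a disjunctive sum is the nim-sum of the parts.
Combined value = 3 ⊕ 0 = 3.

3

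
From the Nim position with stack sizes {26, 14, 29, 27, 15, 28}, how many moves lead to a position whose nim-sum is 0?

Write each in binary and XOR column by column:
  11010  (26)
  01110  (14)
  11101  (29)
  11011  (27)
  01111  (15)
  11100  (28)
  -----
  00001  (1)
The overall nim-sum is X = 1. A stack of size p has a winning move iff p XOR X < p (reduce it to p XOR X).
  26: 26 XOR 1 = 27 ≥ 26 — no move.
  14: 14 XOR 1 = 15 ≥ 14 — no move.
  29: 29 XOR 1 = 28 < 29 — winning move (to 28).
  27: 27 XOR 1 = 26 < 27 — winning move (to 26).
  15: 15 XOR 1 = 14 < 15 — winning move (to 14).
  28: 28 XOR 1 = 29 ≥ 28 — no move.
That gives 3 winning moves.

3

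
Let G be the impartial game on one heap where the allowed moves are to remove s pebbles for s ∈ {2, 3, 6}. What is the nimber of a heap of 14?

0

Grundy values for subtraction set {2, 3, 6}:
g(0) = mex{} = 0
g(1) = mex{} = 0
g(2) = mex{0} = 1
g(3) = mex{0} = 1
g(4) = mex{0,1} = 2
g(5) = mex{1} = 0
g(6) = mex{0,1,2} = 3
g(7) = mex{0,2} = 1
g(8) = mex{0,1,3} = 2
g(9) = mex{1,3} = 0
g(10) = mex{1,2} = 0
g(11) = mex{0,2} = 1
g(12) = mex{0,3} = 1
g(13) = mex{0,1} = 2
g(14) = mex{1,2} = 0
So g(14) = 0.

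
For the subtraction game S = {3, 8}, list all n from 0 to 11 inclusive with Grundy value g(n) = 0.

0, 1, 2, 6, 7, 11

Grundy values for subtraction set {3, 8}:
k:     0  1  2  3  4  5  6  7  8  9 10 11
g(k):  0  0  0  1  1  1  0  0  2  1  1  0
The P-positions (g = 0) in 0..11 are 0, 1, 2, 6, 7, 11.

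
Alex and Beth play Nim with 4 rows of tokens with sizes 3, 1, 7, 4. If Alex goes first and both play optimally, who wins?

Alex wins

Compute the nim-sum pairwise:
3 ⊕ 1 = 2
2 ⊕ 7 = 5
5 ⊕ 4 = 1
The nim-sum is 1 ≠ 0, so this is an N-position: the player to move can win; Alex has a winning move.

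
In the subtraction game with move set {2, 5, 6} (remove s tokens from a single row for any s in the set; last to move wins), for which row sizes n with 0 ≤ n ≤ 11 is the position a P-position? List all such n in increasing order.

0, 1, 4, 8, 11

Build the Grundy sequence with g(k) = mex{g(k−s) : s ∈ {2, 5, 6}, s ≤ k}:
k:     0  1  2  3  4  5  6  7  8  9 10 11
g(k):  0  0  1  1  0  2  1  3  0  2  1  0
The P-positions (g = 0) in 0..11 are 0, 1, 4, 8, 11.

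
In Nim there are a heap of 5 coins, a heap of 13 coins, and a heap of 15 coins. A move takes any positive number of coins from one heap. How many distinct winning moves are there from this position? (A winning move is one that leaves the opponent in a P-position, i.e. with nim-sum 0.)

3

Nim-sum: 5 XOR 13 XOR 15 = 7.
The overall nim-sum is X = 7. A heap of size p has a winning move iff p XOR X < p (reduce it to p XOR X).
  5: 5 XOR 7 = 2 < 5 — winning move (to 2).
  13: 13 XOR 7 = 10 < 13 — winning move (to 10).
  15: 15 XOR 7 = 8 < 15 — winning move (to 8).
That gives 3 winning moves.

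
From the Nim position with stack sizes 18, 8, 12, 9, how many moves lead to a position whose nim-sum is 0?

1

Compute the nim-sum pairwise:
18 XOR 8 = 26
26 XOR 12 = 22
22 XOR 9 = 31
The overall nim-sum is X = 31. A stack of size p has a winning move iff p XOR X < p (reduce it to p XOR X).
  18: 18 XOR 31 = 13 < 18 — winning move (to 13).
  8: 8 XOR 31 = 23 ≥ 8 — no move.
  12: 12 XOR 31 = 19 ≥ 12 — no move.
  9: 9 XOR 31 = 22 ≥ 9 — no move.
That gives 1 winning move.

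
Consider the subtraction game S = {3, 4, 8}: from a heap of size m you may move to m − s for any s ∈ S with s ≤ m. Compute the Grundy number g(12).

Build the Grundy sequence with g(k) = mex{g(k−s) : s ∈ {3, 4, 8}, s ≤ k}:
k:     0  1  2  3  4  5  6  7  8  9 10 11 12
g(k):  0  0  0  1  1  1  2  0  2  3  1  3  0
So g(12) = 0.

0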